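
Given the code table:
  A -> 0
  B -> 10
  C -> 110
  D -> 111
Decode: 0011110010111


Decoding:
0 -> A
0 -> A
111 -> D
10 -> B
0 -> A
10 -> B
111 -> D


Result: AADBABD


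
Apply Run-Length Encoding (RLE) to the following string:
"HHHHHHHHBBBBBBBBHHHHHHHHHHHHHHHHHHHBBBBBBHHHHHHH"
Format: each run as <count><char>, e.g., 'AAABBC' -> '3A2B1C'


Scanning runs left to right:
  i=0: run of 'H' x 8 -> '8H'
  i=8: run of 'B' x 8 -> '8B'
  i=16: run of 'H' x 19 -> '19H'
  i=35: run of 'B' x 6 -> '6B'
  i=41: run of 'H' x 7 -> '7H'

RLE = 8H8B19H6B7H


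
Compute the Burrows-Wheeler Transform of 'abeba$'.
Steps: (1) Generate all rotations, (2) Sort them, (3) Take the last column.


Rotations (sorted):
  0: $abeba -> last char: a
  1: a$abeb -> last char: b
  2: abeba$ -> last char: $
  3: ba$abe -> last char: e
  4: beba$a -> last char: a
  5: eba$ab -> last char: b


BWT = ab$eab


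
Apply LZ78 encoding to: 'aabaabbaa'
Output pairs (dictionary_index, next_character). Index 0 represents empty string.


LZ78 encoding steps:
Dictionary: {0: ''}
Step 1: w='' (idx 0), next='a' -> output (0, 'a'), add 'a' as idx 1
Step 2: w='a' (idx 1), next='b' -> output (1, 'b'), add 'ab' as idx 2
Step 3: w='a' (idx 1), next='a' -> output (1, 'a'), add 'aa' as idx 3
Step 4: w='' (idx 0), next='b' -> output (0, 'b'), add 'b' as idx 4
Step 5: w='b' (idx 4), next='a' -> output (4, 'a'), add 'ba' as idx 5
Step 6: w='a' (idx 1), end of input -> output (1, '')


Encoded: [(0, 'a'), (1, 'b'), (1, 'a'), (0, 'b'), (4, 'a'), (1, '')]


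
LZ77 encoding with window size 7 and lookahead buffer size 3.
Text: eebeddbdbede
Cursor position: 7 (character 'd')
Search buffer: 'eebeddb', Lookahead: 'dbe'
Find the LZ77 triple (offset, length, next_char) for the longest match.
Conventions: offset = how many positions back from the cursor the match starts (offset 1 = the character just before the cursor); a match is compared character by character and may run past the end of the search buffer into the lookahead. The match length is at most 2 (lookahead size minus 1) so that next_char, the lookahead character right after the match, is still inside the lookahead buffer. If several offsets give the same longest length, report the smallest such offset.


Try each offset into the search buffer:
  offset=1 (pos 6, char 'b'): match length 0
  offset=2 (pos 5, char 'd'): match length 2
  offset=3 (pos 4, char 'd'): match length 1
  offset=4 (pos 3, char 'e'): match length 0
  offset=5 (pos 2, char 'b'): match length 0
  offset=6 (pos 1, char 'e'): match length 0
  offset=7 (pos 0, char 'e'): match length 0
Longest match has length 2 at offset 2.
next_char = character at position 7 + 2 = 9 -> 'e'

Best match: offset=2, length=2 (matching 'db' starting at position 5)
LZ77 triple: (2, 2, 'e')


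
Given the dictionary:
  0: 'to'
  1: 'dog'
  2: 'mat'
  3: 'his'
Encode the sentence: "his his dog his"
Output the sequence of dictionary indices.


Look up each word in the dictionary:
  'his' -> 3
  'his' -> 3
  'dog' -> 1
  'his' -> 3

Encoded: [3, 3, 1, 3]


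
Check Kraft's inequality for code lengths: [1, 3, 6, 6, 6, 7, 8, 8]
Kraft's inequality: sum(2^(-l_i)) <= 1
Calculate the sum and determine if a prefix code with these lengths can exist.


Sum = 2^(-1) + 2^(-3) + 2^(-6) + 2^(-6) + 2^(-6) + 2^(-7) + 2^(-8) + 2^(-8)
    = 0.5 + 0.125 + 0.015625 + 0.015625 + 0.015625 + 0.0078125 + 0.00390625 + 0.00390625
    = 176/256 = 0.6875
Since 0.6875 <= 1, Kraft's inequality IS satisfied.
A prefix code with these lengths CAN exist.

Kraft sum = 0.6875. Satisfied.


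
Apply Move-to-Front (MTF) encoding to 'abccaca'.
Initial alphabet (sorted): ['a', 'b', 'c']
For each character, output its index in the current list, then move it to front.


MTF encoding:
'a': index 0 in ['a', 'b', 'c'] -> ['a', 'b', 'c']
'b': index 1 in ['a', 'b', 'c'] -> ['b', 'a', 'c']
'c': index 2 in ['b', 'a', 'c'] -> ['c', 'b', 'a']
'c': index 0 in ['c', 'b', 'a'] -> ['c', 'b', 'a']
'a': index 2 in ['c', 'b', 'a'] -> ['a', 'c', 'b']
'c': index 1 in ['a', 'c', 'b'] -> ['c', 'a', 'b']
'a': index 1 in ['c', 'a', 'b'] -> ['a', 'c', 'b']


Output: [0, 1, 2, 0, 2, 1, 1]


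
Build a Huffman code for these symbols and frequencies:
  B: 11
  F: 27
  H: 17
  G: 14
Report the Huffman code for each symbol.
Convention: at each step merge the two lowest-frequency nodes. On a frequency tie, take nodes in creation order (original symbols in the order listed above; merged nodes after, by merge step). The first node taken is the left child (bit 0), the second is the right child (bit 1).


Huffman tree construction:
Step 1: Merge B(11) + G(14) = 25
Step 2: Merge H(17) + (B+G)(25) = 42
Step 3: Merge F(27) + (H+(B+G))(42) = 69
Read each symbol's code off the tree from the root (left child = 0, right child = 1).

Codes:
  B: 110 (length 3)
  F: 0 (length 1)
  H: 10 (length 2)
  G: 111 (length 3)
Average code length: 136/69 = 1.9710 bits/symbol


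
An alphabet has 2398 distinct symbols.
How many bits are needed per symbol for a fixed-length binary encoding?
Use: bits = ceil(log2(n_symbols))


log2(2398) = 11.2276
Bracket: 2^11 = 2048 < 2398 <= 2^12 = 4096
So ceil(log2(2398)) = 12

bits = ceil(log2(2398)) = ceil(11.2276) = 12 bits


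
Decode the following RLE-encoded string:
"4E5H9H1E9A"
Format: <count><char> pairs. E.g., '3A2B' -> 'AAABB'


Expanding each <count><char> pair:
  4E -> 'EEEE'
  5H -> 'HHHHH'
  9H -> 'HHHHHHHHH'
  1E -> 'E'
  9A -> 'AAAAAAAAA'

Decoded = EEEEHHHHHHHHHHHHHHEAAAAAAAAA


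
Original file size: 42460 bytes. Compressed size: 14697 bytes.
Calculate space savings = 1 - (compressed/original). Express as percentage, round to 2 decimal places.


ratio = compressed/original = 14697/42460 = 0.346138
savings = 1 - ratio = 1 - 0.346138 = 0.653862
as a percentage: 0.653862 * 100 = 65.39%

Space savings = 1 - 14697/42460 = 65.39%


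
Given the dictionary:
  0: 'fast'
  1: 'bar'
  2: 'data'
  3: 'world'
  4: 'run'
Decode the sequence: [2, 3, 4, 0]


Look up each index in the dictionary:
  2 -> 'data'
  3 -> 'world'
  4 -> 'run'
  0 -> 'fast'

Decoded: "data world run fast"


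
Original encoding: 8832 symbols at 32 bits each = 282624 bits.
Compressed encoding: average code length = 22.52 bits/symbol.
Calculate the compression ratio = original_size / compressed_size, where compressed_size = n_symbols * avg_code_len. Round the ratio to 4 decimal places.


original_size = n_symbols * orig_bits = 8832 * 32 = 282624 bits
compressed_size = n_symbols * avg_code_len = 8832 * 22.52 = 198896.64 bits
ratio = original_size / compressed_size = 282624 / 198896.64 = 1.421

Compression ratio = 1.421


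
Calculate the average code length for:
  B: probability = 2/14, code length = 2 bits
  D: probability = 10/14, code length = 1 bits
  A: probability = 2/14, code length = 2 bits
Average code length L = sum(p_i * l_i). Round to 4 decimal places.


Weighted contributions p_i * l_i:
  B: (2/14) * 2 = 4/14
  D: (10/14) * 1 = 10/14
  A: (2/14) * 2 = 4/14
Sum = (4 + 10 + 4)/14 = 18/14

L = 18/14 = 1.2857 bits/symbol


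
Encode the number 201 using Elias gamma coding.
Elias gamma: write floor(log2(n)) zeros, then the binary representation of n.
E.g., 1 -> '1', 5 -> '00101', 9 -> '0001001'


num_bits = floor(log2(201)) + 1 = 8
leading_zeros = num_bits - 1 = 7
binary(201) = 11001001

Elias gamma(201) = '0000000' + '11001001' = 000000011001001 (15 bits)


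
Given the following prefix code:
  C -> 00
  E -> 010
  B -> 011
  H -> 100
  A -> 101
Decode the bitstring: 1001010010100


Decoding step by step:
Bits 100 -> H
Bits 101 -> A
Bits 00 -> C
Bits 101 -> A
Bits 00 -> C


Decoded message: HACAC


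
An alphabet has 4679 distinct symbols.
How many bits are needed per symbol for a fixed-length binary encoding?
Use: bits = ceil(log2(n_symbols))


log2(4679) = 12.192
Bracket: 2^12 = 4096 < 4679 <= 2^13 = 8192
So ceil(log2(4679)) = 13

bits = ceil(log2(4679)) = ceil(12.192) = 13 bits


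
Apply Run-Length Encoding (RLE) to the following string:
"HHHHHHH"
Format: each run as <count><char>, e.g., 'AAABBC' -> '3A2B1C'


Scanning runs left to right:
  i=0: run of 'H' x 7 -> '7H'

RLE = 7H


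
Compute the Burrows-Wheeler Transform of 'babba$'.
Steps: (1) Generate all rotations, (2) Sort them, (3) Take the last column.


Rotations (sorted):
  0: $babba -> last char: a
  1: a$babb -> last char: b
  2: abba$b -> last char: b
  3: ba$bab -> last char: b
  4: babba$ -> last char: $
  5: bba$ba -> last char: a


BWT = abbb$a


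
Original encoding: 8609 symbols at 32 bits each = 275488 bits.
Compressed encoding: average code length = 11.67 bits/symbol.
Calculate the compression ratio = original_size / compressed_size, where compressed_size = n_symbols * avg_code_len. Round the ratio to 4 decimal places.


original_size = n_symbols * orig_bits = 8609 * 32 = 275488 bits
compressed_size = n_symbols * avg_code_len = 8609 * 11.67 = 100467.03 bits
ratio = original_size / compressed_size = 275488 / 100467.03 = 2.7421

Compression ratio = 2.7421


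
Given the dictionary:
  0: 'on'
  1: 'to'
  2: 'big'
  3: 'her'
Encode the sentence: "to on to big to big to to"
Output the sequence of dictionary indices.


Look up each word in the dictionary:
  'to' -> 1
  'on' -> 0
  'to' -> 1
  'big' -> 2
  'to' -> 1
  'big' -> 2
  'to' -> 1
  'to' -> 1

Encoded: [1, 0, 1, 2, 1, 2, 1, 1]


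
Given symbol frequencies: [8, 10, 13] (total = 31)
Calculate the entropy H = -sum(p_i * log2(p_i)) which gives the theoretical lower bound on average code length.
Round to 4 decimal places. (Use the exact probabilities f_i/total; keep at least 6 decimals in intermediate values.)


Per-symbol terms -p_i * log2(p_i) with p_i = f_i/31:
  p = 8/31 = 0.258065: log2(p) = -1.954196, -p*log2(p) = 0.504309
  p = 10/31 = 0.322581: log2(p) = -1.632268, -p*log2(p) = 0.526538
  p = 13/31 = 0.419355: log2(p) = -1.253757, -p*log2(p) = 0.525769
H = 0.504309 + 0.526538 + 0.525769 = 1.556616

H = 1.5566 bits/symbol


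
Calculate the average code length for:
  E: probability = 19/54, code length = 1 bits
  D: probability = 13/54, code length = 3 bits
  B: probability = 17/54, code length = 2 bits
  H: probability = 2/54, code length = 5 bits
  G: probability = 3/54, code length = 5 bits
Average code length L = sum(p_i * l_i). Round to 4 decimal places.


Weighted contributions p_i * l_i:
  E: (19/54) * 1 = 19/54
  D: (13/54) * 3 = 39/54
  B: (17/54) * 2 = 34/54
  H: (2/54) * 5 = 10/54
  G: (3/54) * 5 = 15/54
Sum = (19 + 39 + 34 + 10 + 15)/54 = 117/54

L = 117/54 = 2.1667 bits/symbol


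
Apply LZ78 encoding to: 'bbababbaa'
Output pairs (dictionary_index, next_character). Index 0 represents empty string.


LZ78 encoding steps:
Dictionary: {0: ''}
Step 1: w='' (idx 0), next='b' -> output (0, 'b'), add 'b' as idx 1
Step 2: w='b' (idx 1), next='a' -> output (1, 'a'), add 'ba' as idx 2
Step 3: w='ba' (idx 2), next='b' -> output (2, 'b'), add 'bab' as idx 3
Step 4: w='ba' (idx 2), next='a' -> output (2, 'a'), add 'baa' as idx 4


Encoded: [(0, 'b'), (1, 'a'), (2, 'b'), (2, 'a')]


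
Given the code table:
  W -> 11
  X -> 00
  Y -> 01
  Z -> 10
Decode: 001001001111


Decoding:
00 -> X
10 -> Z
01 -> Y
00 -> X
11 -> W
11 -> W


Result: XZYXWW


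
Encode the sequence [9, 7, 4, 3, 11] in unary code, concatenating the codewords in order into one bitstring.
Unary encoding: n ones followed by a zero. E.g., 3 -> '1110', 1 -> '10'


Encode each number as n ones followed by a terminating 0:
  9 -> 1111111110 (10 bits)
  7 -> 11111110 (8 bits)
  4 -> 11110 (5 bits)
  3 -> 1110 (4 bits)
  11 -> 111111111110 (12 bits)
Total length = 10 + 8 + 5 + 4 + 12 = 39 bits.

Unary([9, 7, 4, 3, 11]) = 111111111011111110111101110111111111110 (39 bits)


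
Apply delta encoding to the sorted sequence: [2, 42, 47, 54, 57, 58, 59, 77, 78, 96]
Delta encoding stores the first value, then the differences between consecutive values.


First value: 2
Deltas:
  42 - 2 = 40
  47 - 42 = 5
  54 - 47 = 7
  57 - 54 = 3
  58 - 57 = 1
  59 - 58 = 1
  77 - 59 = 18
  78 - 77 = 1
  96 - 78 = 18


Delta encoded: [2, 40, 5, 7, 3, 1, 1, 18, 1, 18]


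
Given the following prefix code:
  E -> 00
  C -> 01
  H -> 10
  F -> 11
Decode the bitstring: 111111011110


Decoding step by step:
Bits 11 -> F
Bits 11 -> F
Bits 11 -> F
Bits 01 -> C
Bits 11 -> F
Bits 10 -> H


Decoded message: FFFCFH


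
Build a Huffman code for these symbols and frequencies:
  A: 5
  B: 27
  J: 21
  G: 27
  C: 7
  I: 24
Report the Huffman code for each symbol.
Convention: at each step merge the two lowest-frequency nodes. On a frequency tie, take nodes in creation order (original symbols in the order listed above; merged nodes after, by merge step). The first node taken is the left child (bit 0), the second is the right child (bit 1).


Huffman tree construction:
Step 1: Merge A(5) + C(7) = 12
Step 2: Merge (A+C)(12) + J(21) = 33
Step 3: Merge I(24) + B(27) = 51
Step 4: Merge G(27) + ((A+C)+J)(33) = 60
Step 5: Merge (I+B)(51) + (G+((A+C)+J))(60) = 111
Read each symbol's code off the tree from the root (left child = 0, right child = 1).

Codes:
  A: 1100 (length 4)
  B: 01 (length 2)
  J: 111 (length 3)
  G: 10 (length 2)
  C: 1101 (length 4)
  I: 00 (length 2)
Average code length: 267/111 = 2.4054 bits/symbol


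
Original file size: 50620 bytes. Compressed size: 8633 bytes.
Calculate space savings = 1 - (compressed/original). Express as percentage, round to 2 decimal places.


ratio = compressed/original = 8633/50620 = 0.170545
savings = 1 - ratio = 1 - 0.170545 = 0.829455
as a percentage: 0.829455 * 100 = 82.95%

Space savings = 1 - 8633/50620 = 82.95%


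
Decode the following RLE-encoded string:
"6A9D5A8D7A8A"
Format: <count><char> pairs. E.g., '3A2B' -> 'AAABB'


Expanding each <count><char> pair:
  6A -> 'AAAAAA'
  9D -> 'DDDDDDDDD'
  5A -> 'AAAAA'
  8D -> 'DDDDDDDD'
  7A -> 'AAAAAAA'
  8A -> 'AAAAAAAA'

Decoded = AAAAAADDDDDDDDDAAAAADDDDDDDDAAAAAAAAAAAAAAA


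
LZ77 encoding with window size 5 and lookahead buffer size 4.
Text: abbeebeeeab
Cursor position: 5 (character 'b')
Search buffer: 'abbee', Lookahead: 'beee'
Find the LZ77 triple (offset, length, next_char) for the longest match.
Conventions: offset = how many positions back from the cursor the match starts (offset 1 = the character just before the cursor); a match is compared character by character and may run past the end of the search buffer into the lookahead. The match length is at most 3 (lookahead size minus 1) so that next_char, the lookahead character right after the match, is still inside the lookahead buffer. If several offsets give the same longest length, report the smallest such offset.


Try each offset into the search buffer:
  offset=1 (pos 4, char 'e'): match length 0
  offset=2 (pos 3, char 'e'): match length 0
  offset=3 (pos 2, char 'b'): match length 3
  offset=4 (pos 1, char 'b'): match length 1
  offset=5 (pos 0, char 'a'): match length 0
Longest match has length 3 at offset 3.
next_char = character at position 5 + 3 = 8 -> 'e'

Best match: offset=3, length=3 (matching 'bee' starting at position 2)
LZ77 triple: (3, 3, 'e')


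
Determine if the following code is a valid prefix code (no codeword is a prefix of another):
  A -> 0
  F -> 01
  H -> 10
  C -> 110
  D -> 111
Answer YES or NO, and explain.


Checking each pair (does one codeword prefix another?):
  A='0' vs F='01': prefix -- VIOLATION

NO -- this is NOT a valid prefix code. A (0) is a prefix of F (01).


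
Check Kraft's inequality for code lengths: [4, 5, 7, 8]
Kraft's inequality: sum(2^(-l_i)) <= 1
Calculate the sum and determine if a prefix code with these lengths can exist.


Sum = 2^(-4) + 2^(-5) + 2^(-7) + 2^(-8)
    = 0.0625 + 0.03125 + 0.0078125 + 0.00390625
    = 27/256 = 0.10546875
Since 0.10546875 <= 1, Kraft's inequality IS satisfied.
A prefix code with these lengths CAN exist.

Kraft sum = 0.10546875. Satisfied.


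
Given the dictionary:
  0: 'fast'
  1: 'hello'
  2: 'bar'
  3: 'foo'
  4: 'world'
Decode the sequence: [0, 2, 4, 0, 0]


Look up each index in the dictionary:
  0 -> 'fast'
  2 -> 'bar'
  4 -> 'world'
  0 -> 'fast'
  0 -> 'fast'

Decoded: "fast bar world fast fast"


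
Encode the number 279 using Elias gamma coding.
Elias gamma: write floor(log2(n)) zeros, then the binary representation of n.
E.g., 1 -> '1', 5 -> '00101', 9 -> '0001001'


num_bits = floor(log2(279)) + 1 = 9
leading_zeros = num_bits - 1 = 8
binary(279) = 100010111

Elias gamma(279) = '00000000' + '100010111' = 00000000100010111 (17 bits)


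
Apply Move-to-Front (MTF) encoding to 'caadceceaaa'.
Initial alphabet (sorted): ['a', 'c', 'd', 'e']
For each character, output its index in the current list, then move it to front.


MTF encoding:
'c': index 1 in ['a', 'c', 'd', 'e'] -> ['c', 'a', 'd', 'e']
'a': index 1 in ['c', 'a', 'd', 'e'] -> ['a', 'c', 'd', 'e']
'a': index 0 in ['a', 'c', 'd', 'e'] -> ['a', 'c', 'd', 'e']
'd': index 2 in ['a', 'c', 'd', 'e'] -> ['d', 'a', 'c', 'e']
'c': index 2 in ['d', 'a', 'c', 'e'] -> ['c', 'd', 'a', 'e']
'e': index 3 in ['c', 'd', 'a', 'e'] -> ['e', 'c', 'd', 'a']
'c': index 1 in ['e', 'c', 'd', 'a'] -> ['c', 'e', 'd', 'a']
'e': index 1 in ['c', 'e', 'd', 'a'] -> ['e', 'c', 'd', 'a']
'a': index 3 in ['e', 'c', 'd', 'a'] -> ['a', 'e', 'c', 'd']
'a': index 0 in ['a', 'e', 'c', 'd'] -> ['a', 'e', 'c', 'd']
'a': index 0 in ['a', 'e', 'c', 'd'] -> ['a', 'e', 'c', 'd']


Output: [1, 1, 0, 2, 2, 3, 1, 1, 3, 0, 0]


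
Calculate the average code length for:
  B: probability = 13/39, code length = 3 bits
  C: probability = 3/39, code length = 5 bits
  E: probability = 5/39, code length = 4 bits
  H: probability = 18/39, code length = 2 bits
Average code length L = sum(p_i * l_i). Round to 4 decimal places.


Weighted contributions p_i * l_i:
  B: (13/39) * 3 = 39/39
  C: (3/39) * 5 = 15/39
  E: (5/39) * 4 = 20/39
  H: (18/39) * 2 = 36/39
Sum = (39 + 15 + 20 + 36)/39 = 110/39

L = 110/39 = 2.8205 bits/symbol


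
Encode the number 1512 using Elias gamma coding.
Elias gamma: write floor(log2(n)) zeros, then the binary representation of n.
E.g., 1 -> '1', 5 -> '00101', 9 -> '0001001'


num_bits = floor(log2(1512)) + 1 = 11
leading_zeros = num_bits - 1 = 10
binary(1512) = 10111101000

Elias gamma(1512) = '0000000000' + '10111101000' = 000000000010111101000 (21 bits)


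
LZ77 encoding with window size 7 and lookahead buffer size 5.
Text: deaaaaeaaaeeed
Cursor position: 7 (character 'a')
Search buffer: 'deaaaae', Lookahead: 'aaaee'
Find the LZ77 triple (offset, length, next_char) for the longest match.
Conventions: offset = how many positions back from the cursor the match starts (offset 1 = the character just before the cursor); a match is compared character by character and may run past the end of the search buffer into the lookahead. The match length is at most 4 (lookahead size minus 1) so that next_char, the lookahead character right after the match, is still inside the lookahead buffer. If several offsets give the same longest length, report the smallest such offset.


Try each offset into the search buffer:
  offset=1 (pos 6, char 'e'): match length 0
  offset=2 (pos 5, char 'a'): match length 1
  offset=3 (pos 4, char 'a'): match length 2
  offset=4 (pos 3, char 'a'): match length 4
  offset=5 (pos 2, char 'a'): match length 3
  offset=6 (pos 1, char 'e'): match length 0
  offset=7 (pos 0, char 'd'): match length 0
Longest match has length 4 at offset 4.
next_char = character at position 7 + 4 = 11 -> 'e'

Best match: offset=4, length=4 (matching 'aaae' starting at position 3)
LZ77 triple: (4, 4, 'e')


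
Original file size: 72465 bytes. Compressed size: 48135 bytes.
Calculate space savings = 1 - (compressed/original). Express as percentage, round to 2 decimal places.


ratio = compressed/original = 48135/72465 = 0.664252
savings = 1 - ratio = 1 - 0.664252 = 0.335748
as a percentage: 0.335748 * 100 = 33.57%

Space savings = 1 - 48135/72465 = 33.57%


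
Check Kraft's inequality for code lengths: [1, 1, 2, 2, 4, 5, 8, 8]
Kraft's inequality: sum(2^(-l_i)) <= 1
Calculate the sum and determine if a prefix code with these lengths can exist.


Sum = 2^(-1) + 2^(-1) + 2^(-2) + 2^(-2) + 2^(-4) + 2^(-5) + 2^(-8) + 2^(-8)
    = 0.5 + 0.5 + 0.25 + 0.25 + 0.0625 + 0.03125 + 0.00390625 + 0.00390625
    = 410/256 = 1.6015625
Since 1.6015625 > 1, Kraft's inequality is NOT satisfied.
A prefix code with these lengths CANNOT exist.

Kraft sum = 1.6015625. Not satisfied.


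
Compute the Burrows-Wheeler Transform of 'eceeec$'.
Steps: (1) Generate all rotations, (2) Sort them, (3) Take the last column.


Rotations (sorted):
  0: $eceeec -> last char: c
  1: c$eceee -> last char: e
  2: ceeec$e -> last char: e
  3: ec$ecee -> last char: e
  4: eceeec$ -> last char: $
  5: eec$ece -> last char: e
  6: eeec$ec -> last char: c


BWT = ceee$ec


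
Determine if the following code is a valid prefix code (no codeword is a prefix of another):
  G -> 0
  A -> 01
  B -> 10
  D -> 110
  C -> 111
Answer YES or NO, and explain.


Checking each pair (does one codeword prefix another?):
  G='0' vs A='01': prefix -- VIOLATION

NO -- this is NOT a valid prefix code. G (0) is a prefix of A (01).


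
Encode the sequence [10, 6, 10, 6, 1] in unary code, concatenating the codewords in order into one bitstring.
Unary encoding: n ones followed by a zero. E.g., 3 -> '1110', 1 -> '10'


Encode each number as n ones followed by a terminating 0:
  10 -> 11111111110 (11 bits)
  6 -> 1111110 (7 bits)
  10 -> 11111111110 (11 bits)
  6 -> 1111110 (7 bits)
  1 -> 10 (2 bits)
Total length = 11 + 7 + 11 + 7 + 2 = 38 bits.

Unary([10, 6, 10, 6, 1]) = 11111111110111111011111111110111111010 (38 bits)


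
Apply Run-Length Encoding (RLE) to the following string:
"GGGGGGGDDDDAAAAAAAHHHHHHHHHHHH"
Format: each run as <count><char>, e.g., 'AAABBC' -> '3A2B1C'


Scanning runs left to right:
  i=0: run of 'G' x 7 -> '7G'
  i=7: run of 'D' x 4 -> '4D'
  i=11: run of 'A' x 7 -> '7A'
  i=18: run of 'H' x 12 -> '12H'

RLE = 7G4D7A12H


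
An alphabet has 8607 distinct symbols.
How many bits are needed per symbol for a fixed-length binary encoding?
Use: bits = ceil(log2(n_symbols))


log2(8607) = 13.0713
Bracket: 2^13 = 8192 < 8607 <= 2^14 = 16384
So ceil(log2(8607)) = 14

bits = ceil(log2(8607)) = ceil(13.0713) = 14 bits


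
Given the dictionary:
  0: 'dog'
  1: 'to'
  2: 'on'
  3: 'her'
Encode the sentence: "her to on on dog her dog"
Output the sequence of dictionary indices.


Look up each word in the dictionary:
  'her' -> 3
  'to' -> 1
  'on' -> 2
  'on' -> 2
  'dog' -> 0
  'her' -> 3
  'dog' -> 0

Encoded: [3, 1, 2, 2, 0, 3, 0]


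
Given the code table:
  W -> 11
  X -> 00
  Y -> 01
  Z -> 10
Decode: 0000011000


Decoding:
00 -> X
00 -> X
01 -> Y
10 -> Z
00 -> X


Result: XXYZX


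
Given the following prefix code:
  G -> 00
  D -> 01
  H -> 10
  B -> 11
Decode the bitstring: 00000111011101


Decoding step by step:
Bits 00 -> G
Bits 00 -> G
Bits 01 -> D
Bits 11 -> B
Bits 01 -> D
Bits 11 -> B
Bits 01 -> D


Decoded message: GGDBDBD


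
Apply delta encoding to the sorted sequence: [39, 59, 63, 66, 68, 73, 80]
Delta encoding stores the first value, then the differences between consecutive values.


First value: 39
Deltas:
  59 - 39 = 20
  63 - 59 = 4
  66 - 63 = 3
  68 - 66 = 2
  73 - 68 = 5
  80 - 73 = 7


Delta encoded: [39, 20, 4, 3, 2, 5, 7]


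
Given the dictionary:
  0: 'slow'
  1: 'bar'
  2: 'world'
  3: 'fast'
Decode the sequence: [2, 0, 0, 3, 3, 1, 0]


Look up each index in the dictionary:
  2 -> 'world'
  0 -> 'slow'
  0 -> 'slow'
  3 -> 'fast'
  3 -> 'fast'
  1 -> 'bar'
  0 -> 'slow'

Decoded: "world slow slow fast fast bar slow"


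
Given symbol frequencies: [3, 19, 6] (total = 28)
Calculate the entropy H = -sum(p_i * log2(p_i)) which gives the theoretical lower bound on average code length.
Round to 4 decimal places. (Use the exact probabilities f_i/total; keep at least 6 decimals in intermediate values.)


Per-symbol terms -p_i * log2(p_i) with p_i = f_i/28:
  p = 3/28 = 0.107143: log2(p) = -3.222392, -p*log2(p) = 0.345256
  p = 19/28 = 0.678571: log2(p) = -0.559427, -p*log2(p) = 0.379611
  p = 6/28 = 0.214286: log2(p) = -2.222392, -p*log2(p) = 0.476227
H = 0.345256 + 0.379611 + 0.476227 = 1.201094

H = 1.2011 bits/symbol


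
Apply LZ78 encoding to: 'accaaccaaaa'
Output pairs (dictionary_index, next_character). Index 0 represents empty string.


LZ78 encoding steps:
Dictionary: {0: ''}
Step 1: w='' (idx 0), next='a' -> output (0, 'a'), add 'a' as idx 1
Step 2: w='' (idx 0), next='c' -> output (0, 'c'), add 'c' as idx 2
Step 3: w='c' (idx 2), next='a' -> output (2, 'a'), add 'ca' as idx 3
Step 4: w='a' (idx 1), next='c' -> output (1, 'c'), add 'ac' as idx 4
Step 5: w='ca' (idx 3), next='a' -> output (3, 'a'), add 'caa' as idx 5
Step 6: w='a' (idx 1), next='a' -> output (1, 'a'), add 'aa' as idx 6


Encoded: [(0, 'a'), (0, 'c'), (2, 'a'), (1, 'c'), (3, 'a'), (1, 'a')]


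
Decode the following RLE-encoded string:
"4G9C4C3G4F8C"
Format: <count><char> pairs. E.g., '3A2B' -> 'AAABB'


Expanding each <count><char> pair:
  4G -> 'GGGG'
  9C -> 'CCCCCCCCC'
  4C -> 'CCCC'
  3G -> 'GGG'
  4F -> 'FFFF'
  8C -> 'CCCCCCCC'

Decoded = GGGGCCCCCCCCCCCCCGGGFFFFCCCCCCCC


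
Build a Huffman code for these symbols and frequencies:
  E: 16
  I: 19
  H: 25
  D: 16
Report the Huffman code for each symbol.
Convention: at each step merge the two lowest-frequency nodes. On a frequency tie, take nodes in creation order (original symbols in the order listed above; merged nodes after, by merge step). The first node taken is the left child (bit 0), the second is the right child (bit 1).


Huffman tree construction:
Step 1: Merge E(16) + D(16) = 32
Step 2: Merge I(19) + H(25) = 44
Step 3: Merge (E+D)(32) + (I+H)(44) = 76
Read each symbol's code off the tree from the root (left child = 0, right child = 1).

Codes:
  E: 00 (length 2)
  I: 10 (length 2)
  H: 11 (length 2)
  D: 01 (length 2)
Average code length: 152/76 = 2.0000 bits/symbol


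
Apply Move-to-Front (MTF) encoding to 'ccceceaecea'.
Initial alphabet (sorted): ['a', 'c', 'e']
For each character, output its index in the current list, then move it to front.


MTF encoding:
'c': index 1 in ['a', 'c', 'e'] -> ['c', 'a', 'e']
'c': index 0 in ['c', 'a', 'e'] -> ['c', 'a', 'e']
'c': index 0 in ['c', 'a', 'e'] -> ['c', 'a', 'e']
'e': index 2 in ['c', 'a', 'e'] -> ['e', 'c', 'a']
'c': index 1 in ['e', 'c', 'a'] -> ['c', 'e', 'a']
'e': index 1 in ['c', 'e', 'a'] -> ['e', 'c', 'a']
'a': index 2 in ['e', 'c', 'a'] -> ['a', 'e', 'c']
'e': index 1 in ['a', 'e', 'c'] -> ['e', 'a', 'c']
'c': index 2 in ['e', 'a', 'c'] -> ['c', 'e', 'a']
'e': index 1 in ['c', 'e', 'a'] -> ['e', 'c', 'a']
'a': index 2 in ['e', 'c', 'a'] -> ['a', 'e', 'c']


Output: [1, 0, 0, 2, 1, 1, 2, 1, 2, 1, 2]


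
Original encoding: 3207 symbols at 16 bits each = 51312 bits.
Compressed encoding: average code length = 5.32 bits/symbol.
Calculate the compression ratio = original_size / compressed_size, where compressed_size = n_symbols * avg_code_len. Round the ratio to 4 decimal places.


original_size = n_symbols * orig_bits = 3207 * 16 = 51312 bits
compressed_size = n_symbols * avg_code_len = 3207 * 5.32 = 17061.24 bits
ratio = original_size / compressed_size = 51312 / 17061.24 = 3.0075

Compression ratio = 3.0075


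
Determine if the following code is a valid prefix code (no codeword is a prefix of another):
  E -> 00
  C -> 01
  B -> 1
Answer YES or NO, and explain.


Checking each pair (does one codeword prefix another?):
  E='00' vs C='01': no prefix
  E='00' vs B='1': no prefix
  C='01' vs E='00': no prefix
  C='01' vs B='1': no prefix
  B='1' vs E='00': no prefix
  B='1' vs C='01': no prefix
No violation found over all pairs.

YES -- this is a valid prefix code. No codeword is a prefix of any other codeword.


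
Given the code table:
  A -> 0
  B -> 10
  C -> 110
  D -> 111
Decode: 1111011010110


Decoding:
111 -> D
10 -> B
110 -> C
10 -> B
110 -> C


Result: DBCBC


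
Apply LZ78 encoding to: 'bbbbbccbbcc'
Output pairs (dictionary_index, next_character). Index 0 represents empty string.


LZ78 encoding steps:
Dictionary: {0: ''}
Step 1: w='' (idx 0), next='b' -> output (0, 'b'), add 'b' as idx 1
Step 2: w='b' (idx 1), next='b' -> output (1, 'b'), add 'bb' as idx 2
Step 3: w='bb' (idx 2), next='c' -> output (2, 'c'), add 'bbc' as idx 3
Step 4: w='' (idx 0), next='c' -> output (0, 'c'), add 'c' as idx 4
Step 5: w='bbc' (idx 3), next='c' -> output (3, 'c'), add 'bbcc' as idx 5


Encoded: [(0, 'b'), (1, 'b'), (2, 'c'), (0, 'c'), (3, 'c')]


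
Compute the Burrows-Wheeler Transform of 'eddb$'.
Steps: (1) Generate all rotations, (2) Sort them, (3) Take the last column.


Rotations (sorted):
  0: $eddb -> last char: b
  1: b$edd -> last char: d
  2: db$ed -> last char: d
  3: ddb$e -> last char: e
  4: eddb$ -> last char: $


BWT = bdde$


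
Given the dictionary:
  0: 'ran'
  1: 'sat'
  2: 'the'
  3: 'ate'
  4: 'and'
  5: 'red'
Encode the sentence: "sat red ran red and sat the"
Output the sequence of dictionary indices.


Look up each word in the dictionary:
  'sat' -> 1
  'red' -> 5
  'ran' -> 0
  'red' -> 5
  'and' -> 4
  'sat' -> 1
  'the' -> 2

Encoded: [1, 5, 0, 5, 4, 1, 2]


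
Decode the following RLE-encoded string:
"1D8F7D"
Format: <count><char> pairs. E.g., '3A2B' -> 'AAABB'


Expanding each <count><char> pair:
  1D -> 'D'
  8F -> 'FFFFFFFF'
  7D -> 'DDDDDDD'

Decoded = DFFFFFFFFDDDDDDD


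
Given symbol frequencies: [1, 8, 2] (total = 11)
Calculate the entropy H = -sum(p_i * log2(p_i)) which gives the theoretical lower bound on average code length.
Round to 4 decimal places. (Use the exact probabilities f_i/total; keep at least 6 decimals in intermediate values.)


Per-symbol terms -p_i * log2(p_i) with p_i = f_i/11:
  p = 1/11 = 0.090909: log2(p) = -3.459432, -p*log2(p) = 0.314494
  p = 8/11 = 0.727273: log2(p) = -0.459432, -p*log2(p) = 0.334132
  p = 2/11 = 0.181818: log2(p) = -2.459432, -p*log2(p) = 0.447169
H = 0.314494 + 0.334132 + 0.447169 = 1.095795

H = 1.0958 bits/symbol


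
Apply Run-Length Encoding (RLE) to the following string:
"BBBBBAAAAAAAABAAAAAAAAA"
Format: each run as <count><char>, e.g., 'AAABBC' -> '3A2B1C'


Scanning runs left to right:
  i=0: run of 'B' x 5 -> '5B'
  i=5: run of 'A' x 8 -> '8A'
  i=13: run of 'B' x 1 -> '1B'
  i=14: run of 'A' x 9 -> '9A'

RLE = 5B8A1B9A


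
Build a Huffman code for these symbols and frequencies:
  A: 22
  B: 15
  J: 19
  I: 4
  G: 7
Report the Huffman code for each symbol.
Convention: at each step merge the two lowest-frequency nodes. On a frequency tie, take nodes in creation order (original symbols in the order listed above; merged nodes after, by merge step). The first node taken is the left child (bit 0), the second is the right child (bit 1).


Huffman tree construction:
Step 1: Merge I(4) + G(7) = 11
Step 2: Merge (I+G)(11) + B(15) = 26
Step 3: Merge J(19) + A(22) = 41
Step 4: Merge ((I+G)+B)(26) + (J+A)(41) = 67
Read each symbol's code off the tree from the root (left child = 0, right child = 1).

Codes:
  A: 11 (length 2)
  B: 01 (length 2)
  J: 10 (length 2)
  I: 000 (length 3)
  G: 001 (length 3)
Average code length: 145/67 = 2.1642 bits/symbol


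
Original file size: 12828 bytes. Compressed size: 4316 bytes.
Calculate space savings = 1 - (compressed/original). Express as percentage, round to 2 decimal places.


ratio = compressed/original = 4316/12828 = 0.336452
savings = 1 - ratio = 1 - 0.336452 = 0.663548
as a percentage: 0.663548 * 100 = 66.35%

Space savings = 1 - 4316/12828 = 66.35%


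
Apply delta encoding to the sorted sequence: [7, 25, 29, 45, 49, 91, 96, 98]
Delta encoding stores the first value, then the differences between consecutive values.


First value: 7
Deltas:
  25 - 7 = 18
  29 - 25 = 4
  45 - 29 = 16
  49 - 45 = 4
  91 - 49 = 42
  96 - 91 = 5
  98 - 96 = 2


Delta encoded: [7, 18, 4, 16, 4, 42, 5, 2]


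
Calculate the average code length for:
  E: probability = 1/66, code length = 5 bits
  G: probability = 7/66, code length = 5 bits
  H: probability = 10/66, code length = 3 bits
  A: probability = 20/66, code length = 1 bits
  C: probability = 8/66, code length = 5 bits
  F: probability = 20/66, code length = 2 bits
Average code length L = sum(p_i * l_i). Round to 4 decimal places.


Weighted contributions p_i * l_i:
  E: (1/66) * 5 = 5/66
  G: (7/66) * 5 = 35/66
  H: (10/66) * 3 = 30/66
  A: (20/66) * 1 = 20/66
  C: (8/66) * 5 = 40/66
  F: (20/66) * 2 = 40/66
Sum = (5 + 35 + 30 + 20 + 40 + 40)/66 = 170/66

L = 170/66 = 2.5758 bits/symbol


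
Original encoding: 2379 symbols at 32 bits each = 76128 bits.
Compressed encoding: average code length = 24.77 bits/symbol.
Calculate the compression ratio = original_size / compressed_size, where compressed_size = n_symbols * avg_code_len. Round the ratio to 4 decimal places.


original_size = n_symbols * orig_bits = 2379 * 32 = 76128 bits
compressed_size = n_symbols * avg_code_len = 2379 * 24.77 = 58927.83 bits
ratio = original_size / compressed_size = 76128 / 58927.83 = 1.2919

Compression ratio = 1.2919


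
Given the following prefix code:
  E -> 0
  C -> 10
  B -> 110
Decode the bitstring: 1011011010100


Decoding step by step:
Bits 10 -> C
Bits 110 -> B
Bits 110 -> B
Bits 10 -> C
Bits 10 -> C
Bits 0 -> E


Decoded message: CBBCCE


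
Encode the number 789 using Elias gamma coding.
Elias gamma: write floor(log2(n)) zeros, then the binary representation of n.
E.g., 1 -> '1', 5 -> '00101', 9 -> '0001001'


num_bits = floor(log2(789)) + 1 = 10
leading_zeros = num_bits - 1 = 9
binary(789) = 1100010101

Elias gamma(789) = '000000000' + '1100010101' = 0000000001100010101 (19 bits)


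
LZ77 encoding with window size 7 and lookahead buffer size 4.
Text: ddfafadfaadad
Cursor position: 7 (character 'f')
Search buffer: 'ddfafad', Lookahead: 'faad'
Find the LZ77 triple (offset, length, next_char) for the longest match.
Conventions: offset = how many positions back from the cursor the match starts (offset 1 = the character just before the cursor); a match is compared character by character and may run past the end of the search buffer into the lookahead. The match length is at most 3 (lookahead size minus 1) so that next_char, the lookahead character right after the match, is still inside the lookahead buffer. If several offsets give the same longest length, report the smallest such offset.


Try each offset into the search buffer:
  offset=1 (pos 6, char 'd'): match length 0
  offset=2 (pos 5, char 'a'): match length 0
  offset=3 (pos 4, char 'f'): match length 2
  offset=4 (pos 3, char 'a'): match length 0
  offset=5 (pos 2, char 'f'): match length 2
  offset=6 (pos 1, char 'd'): match length 0
  offset=7 (pos 0, char 'd'): match length 0
Longest match has length 2, found at offsets 3, 5; take the smallest, offset 3.
next_char = character at position 7 + 2 = 9 -> 'a'

Best match: offset=3, length=2 (matching 'fa' starting at position 4)
LZ77 triple: (3, 2, 'a')


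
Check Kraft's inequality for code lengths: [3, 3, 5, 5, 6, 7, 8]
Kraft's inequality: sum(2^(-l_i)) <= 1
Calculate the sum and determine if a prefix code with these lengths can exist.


Sum = 2^(-3) + 2^(-3) + 2^(-5) + 2^(-5) + 2^(-6) + 2^(-7) + 2^(-8)
    = 0.125 + 0.125 + 0.03125 + 0.03125 + 0.015625 + 0.0078125 + 0.00390625
    = 87/256 = 0.33984375
Since 0.33984375 <= 1, Kraft's inequality IS satisfied.
A prefix code with these lengths CAN exist.

Kraft sum = 0.33984375. Satisfied.


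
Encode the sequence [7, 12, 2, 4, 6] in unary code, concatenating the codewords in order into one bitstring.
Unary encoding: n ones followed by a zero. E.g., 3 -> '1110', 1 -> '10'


Encode each number as n ones followed by a terminating 0:
  7 -> 11111110 (8 bits)
  12 -> 1111111111110 (13 bits)
  2 -> 110 (3 bits)
  4 -> 11110 (5 bits)
  6 -> 1111110 (7 bits)
Total length = 8 + 13 + 3 + 5 + 7 = 36 bits.

Unary([7, 12, 2, 4, 6]) = 111111101111111111110110111101111110 (36 bits)


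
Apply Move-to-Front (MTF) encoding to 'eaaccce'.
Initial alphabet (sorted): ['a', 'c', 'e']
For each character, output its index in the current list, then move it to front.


MTF encoding:
'e': index 2 in ['a', 'c', 'e'] -> ['e', 'a', 'c']
'a': index 1 in ['e', 'a', 'c'] -> ['a', 'e', 'c']
'a': index 0 in ['a', 'e', 'c'] -> ['a', 'e', 'c']
'c': index 2 in ['a', 'e', 'c'] -> ['c', 'a', 'e']
'c': index 0 in ['c', 'a', 'e'] -> ['c', 'a', 'e']
'c': index 0 in ['c', 'a', 'e'] -> ['c', 'a', 'e']
'e': index 2 in ['c', 'a', 'e'] -> ['e', 'c', 'a']


Output: [2, 1, 0, 2, 0, 0, 2]


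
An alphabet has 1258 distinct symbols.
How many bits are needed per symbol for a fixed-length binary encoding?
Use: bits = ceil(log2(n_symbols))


log2(1258) = 10.2969
Bracket: 2^10 = 1024 < 1258 <= 2^11 = 2048
So ceil(log2(1258)) = 11

bits = ceil(log2(1258)) = ceil(10.2969) = 11 bits


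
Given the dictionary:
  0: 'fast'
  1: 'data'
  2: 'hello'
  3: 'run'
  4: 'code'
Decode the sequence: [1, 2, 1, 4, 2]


Look up each index in the dictionary:
  1 -> 'data'
  2 -> 'hello'
  1 -> 'data'
  4 -> 'code'
  2 -> 'hello'

Decoded: "data hello data code hello"


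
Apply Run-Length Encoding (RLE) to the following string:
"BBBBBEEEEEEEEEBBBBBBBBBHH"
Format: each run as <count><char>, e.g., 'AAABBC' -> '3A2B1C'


Scanning runs left to right:
  i=0: run of 'B' x 5 -> '5B'
  i=5: run of 'E' x 9 -> '9E'
  i=14: run of 'B' x 9 -> '9B'
  i=23: run of 'H' x 2 -> '2H'

RLE = 5B9E9B2H


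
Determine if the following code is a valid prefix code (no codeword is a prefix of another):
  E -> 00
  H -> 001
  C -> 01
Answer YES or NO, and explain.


Checking each pair (does one codeword prefix another?):
  E='00' vs H='001': prefix -- VIOLATION

NO -- this is NOT a valid prefix code. E (00) is a prefix of H (001).


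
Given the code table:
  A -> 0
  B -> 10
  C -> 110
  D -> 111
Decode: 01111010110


Decoding:
0 -> A
111 -> D
10 -> B
10 -> B
110 -> C


Result: ADBBC


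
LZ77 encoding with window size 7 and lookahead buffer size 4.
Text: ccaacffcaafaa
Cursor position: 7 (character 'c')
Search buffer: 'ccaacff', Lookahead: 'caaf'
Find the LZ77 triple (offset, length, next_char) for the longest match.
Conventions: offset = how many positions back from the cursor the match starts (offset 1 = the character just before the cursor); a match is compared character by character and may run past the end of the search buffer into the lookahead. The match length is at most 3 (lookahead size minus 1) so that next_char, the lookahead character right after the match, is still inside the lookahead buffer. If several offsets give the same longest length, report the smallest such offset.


Try each offset into the search buffer:
  offset=1 (pos 6, char 'f'): match length 0
  offset=2 (pos 5, char 'f'): match length 0
  offset=3 (pos 4, char 'c'): match length 1
  offset=4 (pos 3, char 'a'): match length 0
  offset=5 (pos 2, char 'a'): match length 0
  offset=6 (pos 1, char 'c'): match length 3
  offset=7 (pos 0, char 'c'): match length 1
Longest match has length 3 at offset 6.
next_char = character at position 7 + 3 = 10 -> 'f'

Best match: offset=6, length=3 (matching 'caa' starting at position 1)
LZ77 triple: (6, 3, 'f')


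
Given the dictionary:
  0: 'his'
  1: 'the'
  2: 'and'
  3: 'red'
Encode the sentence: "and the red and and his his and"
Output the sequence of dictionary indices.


Look up each word in the dictionary:
  'and' -> 2
  'the' -> 1
  'red' -> 3
  'and' -> 2
  'and' -> 2
  'his' -> 0
  'his' -> 0
  'and' -> 2

Encoded: [2, 1, 3, 2, 2, 0, 0, 2]


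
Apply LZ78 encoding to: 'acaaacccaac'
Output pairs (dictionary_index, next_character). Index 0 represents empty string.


LZ78 encoding steps:
Dictionary: {0: ''}
Step 1: w='' (idx 0), next='a' -> output (0, 'a'), add 'a' as idx 1
Step 2: w='' (idx 0), next='c' -> output (0, 'c'), add 'c' as idx 2
Step 3: w='a' (idx 1), next='a' -> output (1, 'a'), add 'aa' as idx 3
Step 4: w='a' (idx 1), next='c' -> output (1, 'c'), add 'ac' as idx 4
Step 5: w='c' (idx 2), next='c' -> output (2, 'c'), add 'cc' as idx 5
Step 6: w='aa' (idx 3), next='c' -> output (3, 'c'), add 'aac' as idx 6


Encoded: [(0, 'a'), (0, 'c'), (1, 'a'), (1, 'c'), (2, 'c'), (3, 'c')]
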